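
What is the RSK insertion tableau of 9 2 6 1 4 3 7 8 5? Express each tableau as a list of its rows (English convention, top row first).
P = [[1, 3, 5, 8], [2, 4, 7], [6], [9]]

Insert 9: appended to row 1. P = [[9]].
Insert 2: 2 bumps 9 from row 1; 9 starts row 2. P = [[2], [9]].
Insert 6: appended to row 1. P = [[2, 6], [9]].
Insert 1: 1 bumps 2 from row 1; 2 bumps 9 from row 2; 9 starts row 3. P = [[1, 6], [2], [9]].
Insert 4: 4 bumps 6 from row 1; 6 appends to row 2. P = [[1, 4], [2, 6], [9]].
Insert 3: 3 bumps 4 from row 1; 4 bumps 6 from row 2; 6 bumps 9 from row 3; 9 starts row 4. P = [[1, 3], [2, 4], [6], [9]].
Insert 7: appended to row 1. P = [[1, 3, 7], [2, 4], [6], [9]].
Insert 8: appended to row 1. P = [[1, 3, 7, 8], [2, 4], [6], [9]].
Insert 5: 5 bumps 7 from row 1; 7 appends to row 2. P = [[1, 3, 5, 8], [2, 4, 7], [6], [9]].

So P = [[1, 3, 5, 8], [2, 4, 7], [6], [9]].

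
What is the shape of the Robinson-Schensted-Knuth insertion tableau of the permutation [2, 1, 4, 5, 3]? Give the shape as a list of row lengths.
[3, 2]

RSK row insertion gives P = [[1, 3, 5], [2, 4]], which has shape [3, 2].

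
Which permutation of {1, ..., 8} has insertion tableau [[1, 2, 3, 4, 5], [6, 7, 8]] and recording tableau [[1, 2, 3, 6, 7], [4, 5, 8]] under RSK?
Reverse RSK: for i = n, n-1, ..., 1, locate i in Q, remove the corresponding corner cell from P, and reverse-bump its entry up through P; the value ejected from row 1 is w(i).

So w = 1 6 7 2 3 4 8 5.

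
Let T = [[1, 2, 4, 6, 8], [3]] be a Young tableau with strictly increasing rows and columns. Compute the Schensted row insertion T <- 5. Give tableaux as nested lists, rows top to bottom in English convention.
[[1, 2, 4, 5, 8], [3, 6]]

In row 1, 5 replaces 6 (the leftmost entry greater than 5); 6 is bumped to row 2. 6 is appended to row 2. The new tableau is [[1, 2, 4, 5, 8], [3, 6]].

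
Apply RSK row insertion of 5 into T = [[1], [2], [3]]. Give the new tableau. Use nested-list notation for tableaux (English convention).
[[1, 5], [2], [3]]

5 is larger than every entry of row 1, so it is appended to row 1. The new tableau is [[1, 5], [2], [3]].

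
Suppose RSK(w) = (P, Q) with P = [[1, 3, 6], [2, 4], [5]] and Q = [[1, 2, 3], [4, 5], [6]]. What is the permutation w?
2 5 6 1 4 3

Reverse the RSK construction: for i from n down to 1, find the cell of Q containing i, remove the entry at that cell from P, and reverse-bump it up through P; the value ejected from row 1 is w(i).

Step i=6: Q has 6 at row 3, column 1; remove 5 from row 3 of P and reverse-bump: 5 enters row 2 and ejects 4; 4 enters row 1 and ejects 3. So w(6) = 3. P is now [[1, 4, 6], [2, 5]].
Step i=5: Q has 5 at row 2, column 2; remove 5 from row 2 of P and reverse-bump: 5 enters row 1 and ejects 4. So w(5) = 4. P is now [[1, 5, 6], [2]].
Step i=4: Q has 4 at row 2, column 1; remove 2 from row 2 of P and reverse-bump: 2 enters row 1 and ejects 1. So w(4) = 1. P is now [[2, 5, 6]].
Step i=3: Q has 3 at row 1, column 3; remove that cell from P, ejecting 6. So w(3) = 6. P is now [[2, 5]].
Step i=2: Q has 2 at row 1, column 2; remove that cell from P, ejecting 5. So w(2) = 5. P is now [[2]].
Step i=1: Q has 1 at row 1, column 1; remove that cell from P, ejecting 2. So w(1) = 2. P is now [].

So w = 2 5 6 1 4 3.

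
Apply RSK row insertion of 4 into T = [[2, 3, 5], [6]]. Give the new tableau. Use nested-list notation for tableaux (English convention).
In row 1, 4 replaces 5 (the leftmost entry greater than 4); 5 is bumped to row 2. In row 2, 5 replaces 6 (the leftmost entry greater than 5); 6 is bumped to row 3. 6 starts a new row 3. The new tableau is [[2, 3, 4], [5], [6]].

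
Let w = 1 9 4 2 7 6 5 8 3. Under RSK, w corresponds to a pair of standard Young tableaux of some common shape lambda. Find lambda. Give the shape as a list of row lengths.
Row-insert each entry into an empty tableau.

After inserting 1: P = [[1]].
After inserting 9: P = [[1, 9]].
After inserting 4: P = [[1, 4], [9]].
After inserting 2: P = [[1, 2], [4], [9]].
After inserting 7: P = [[1, 2, 7], [4], [9]].
After inserting 6: P = [[1, 2, 6], [4, 7], [9]].
After inserting 5: P = [[1, 2, 5], [4, 6], [7], [9]].
After inserting 8: P = [[1, 2, 5, 8], [4, 6], [7], [9]].
After inserting 3: P = [[1, 2, 3, 8], [4, 5], [6], [7], [9]].

The final insertion tableau P = [[1, 2, 3, 8], [4, 5], [6], [7], [9]] has shape [4, 2, 1, 1, 1].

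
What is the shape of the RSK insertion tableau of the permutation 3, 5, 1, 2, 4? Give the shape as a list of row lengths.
Row-insert each entry into an empty tableau.

After inserting 3: P = [[3]].
After inserting 5: P = [[3, 5]].
After inserting 1: P = [[1, 5], [3]].
After inserting 2: P = [[1, 2], [3, 5]].
After inserting 4: P = [[1, 2, 4], [3, 5]].

The final insertion tableau P = [[1, 2, 4], [3, 5]] has shape [3, 2].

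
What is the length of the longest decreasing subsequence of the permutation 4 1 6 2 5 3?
3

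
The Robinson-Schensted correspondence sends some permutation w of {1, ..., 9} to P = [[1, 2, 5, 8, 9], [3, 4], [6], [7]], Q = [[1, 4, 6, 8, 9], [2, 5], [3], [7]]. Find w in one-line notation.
7 3 1 6 4 5 2 8 9

Reverse RSK: for i = n, n-1, ..., 1, locate i in Q, remove the corresponding corner cell from P, and reverse-bump its entry up through P; the value ejected from row 1 is w(i).

So w = 7 3 1 6 4 5 2 8 9.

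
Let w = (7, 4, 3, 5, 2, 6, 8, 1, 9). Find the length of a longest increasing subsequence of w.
5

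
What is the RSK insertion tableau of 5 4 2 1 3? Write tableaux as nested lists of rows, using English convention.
P = [[1, 3], [2], [4], [5]]

After inserting 5: P = [[5]].
After inserting 4: P = [[4], [5]].
After inserting 2: P = [[2], [4], [5]].
After inserting 1: P = [[1], [2], [4], [5]].
After inserting 3: P = [[1, 3], [2], [4], [5]].

So P = [[1, 3], [2], [4], [5]].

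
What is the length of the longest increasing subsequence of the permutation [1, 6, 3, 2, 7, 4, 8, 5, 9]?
5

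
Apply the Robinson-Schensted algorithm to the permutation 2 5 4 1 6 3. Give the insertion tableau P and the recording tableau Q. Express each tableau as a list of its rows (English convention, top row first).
Insert each entry of the permutation into P by Schensted row insertion, recording in Q the position of each new cell.

Insert 2: appended to row 1. P = [[2]], Q = [[1]].
Insert 5: appended to row 1. P = [[2, 5]], Q = [[1, 2]].
Insert 4: 4 bumps 5 from row 1; 5 starts row 2. P = [[2, 4], [5]], Q = [[1, 2], [3]].
Insert 1: 1 bumps 2 from row 1; 2 bumps 5 from row 2; 5 starts row 3. P = [[1, 4], [2], [5]], Q = [[1, 2], [3], [4]].
Insert 6: appended to row 1. P = [[1, 4, 6], [2], [5]], Q = [[1, 2, 5], [3], [4]].
Insert 3: 3 bumps 4 from row 1; 4 appends to row 2. P = [[1, 3, 6], [2, 4], [5]], Q = [[1, 2, 5], [3, 6], [4]].

So P = [[1, 3, 6], [2, 4], [5]], Q = [[1, 2, 5], [3, 6], [4]].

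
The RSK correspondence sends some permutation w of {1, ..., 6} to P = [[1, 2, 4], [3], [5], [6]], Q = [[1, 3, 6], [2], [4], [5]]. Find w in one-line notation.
6 1 5 3 2 4

Reverse the RSK construction: for i from n down to 1, find the cell of Q containing i, remove the entry at that cell from P, and reverse-bump it up through P; the value ejected from row 1 is w(i).

Step i=6: Q has 6 at row 1, column 3; remove that cell from P, ejecting 4. So w(6) = 4. P is now [[1, 2], [3], [5], [6]].
Step i=5: Q has 5 at row 4, column 1; remove 6 from row 4 of P and reverse-bump: 6 enters row 3 and ejects 5; 5 enters row 2 and ejects 3; 3 enters row 1 and ejects 2. So w(5) = 2. P is now [[1, 3], [5], [6]].
Step i=4: Q has 4 at row 3, column 1; remove 6 from row 3 of P and reverse-bump: 6 enters row 2 and ejects 5; 5 enters row 1 and ejects 3. So w(4) = 3. P is now [[1, 5], [6]].
Step i=3: Q has 3 at row 1, column 2; remove that cell from P, ejecting 5. So w(3) = 5. P is now [[1], [6]].
Step i=2: Q has 2 at row 2, column 1; remove 6 from row 2 of P and reverse-bump: 6 enters row 1 and ejects 1. So w(2) = 1. P is now [[6]].
Step i=1: Q has 1 at row 1, column 1; remove that cell from P, ejecting 6. So w(1) = 6. P is now [].

So w = 6 1 5 3 2 4.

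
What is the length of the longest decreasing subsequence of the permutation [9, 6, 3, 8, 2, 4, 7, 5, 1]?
5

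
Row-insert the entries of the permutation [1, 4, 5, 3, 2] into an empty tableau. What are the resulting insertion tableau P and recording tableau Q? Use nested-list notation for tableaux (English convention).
P = [[1, 2, 5], [3], [4]], Q = [[1, 2, 3], [4], [5]]

Insert each entry of the permutation into P by Schensted row insertion, recording in Q the position of each new cell.

After inserting 1: P = [[1]].
After inserting 4: P = [[1, 4]].
After inserting 5: P = [[1, 4, 5]].
After inserting 3: P = [[1, 3, 5], [4]].
After inserting 2: P = [[1, 2, 5], [3], [4]].

So P = [[1, 2, 5], [3], [4]], Q = [[1, 2, 3], [4], [5]].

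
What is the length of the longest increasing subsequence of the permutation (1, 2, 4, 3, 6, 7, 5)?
5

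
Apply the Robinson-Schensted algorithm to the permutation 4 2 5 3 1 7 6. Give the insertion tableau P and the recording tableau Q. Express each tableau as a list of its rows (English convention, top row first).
Insert each entry of the permutation into P by Schensted row insertion, recording in Q the position of each new cell.

Insert 4: appended to row 1. P = [[4]].
Insert 2: 2 bumps 4 from row 1; 4 starts row 2. P = [[2], [4]].
Insert 5: appended to row 1. P = [[2, 5], [4]].
Insert 3: 3 bumps 5 from row 1; 5 appends to row 2. P = [[2, 3], [4, 5]].
Insert 1: 1 bumps 2 from row 1; 2 bumps 4 from row 2; 4 starts row 3. P = [[1, 3], [2, 5], [4]].
Insert 7: appended to row 1. P = [[1, 3, 7], [2, 5], [4]].
Insert 6: 6 bumps 7 from row 1; 7 appends to row 2. P = [[1, 3, 6], [2, 5, 7], [4]].

So P = [[1, 3, 6], [2, 5, 7], [4]], Q = [[1, 3, 6], [2, 4, 7], [5]].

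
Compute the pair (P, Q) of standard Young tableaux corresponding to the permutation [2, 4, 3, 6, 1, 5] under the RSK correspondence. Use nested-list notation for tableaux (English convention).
P = [[1, 3, 5], [2, 6], [4]], Q = [[1, 2, 4], [3, 6], [5]]

Insert each entry of the permutation into P by Schensted row insertion, recording in Q the position of each new cell.

After inserting 2: P = [[2]].
After inserting 4: P = [[2, 4]].
After inserting 3: P = [[2, 3], [4]].
After inserting 6: P = [[2, 3, 6], [4]].
After inserting 1: P = [[1, 3, 6], [2], [4]].
After inserting 5: P = [[1, 3, 5], [2, 6], [4]].

So P = [[1, 3, 5], [2, 6], [4]], Q = [[1, 2, 4], [3, 6], [5]].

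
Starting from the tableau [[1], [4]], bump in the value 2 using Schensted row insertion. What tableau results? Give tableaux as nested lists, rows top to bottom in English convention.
2 is larger than every entry of row 1, so it is appended to row 1. The new tableau is [[1, 2], [4]].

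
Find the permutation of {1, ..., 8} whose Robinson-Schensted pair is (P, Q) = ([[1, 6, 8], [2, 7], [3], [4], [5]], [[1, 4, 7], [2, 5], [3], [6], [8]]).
Reverse the RSK construction: for i from n down to 1, find the cell of Q containing i, remove the entry at that cell from P, and reverse-bump it up through P; the value ejected from row 1 is w(i).

Step i=8: Q has 8 at row 5, column 1; remove 5 from row 5 of P and reverse-bump: 5 enters row 4 and ejects 4; 4 enters row 3 and ejects 3; 3 enters row 2 and ejects 2; 2 enters row 1 and ejects 1. So w(8) = 1. P is now [[2, 6, 8], [3, 7], [4], [5]].
Step i=7: Q has 7 at row 1, column 3; remove that cell from P, ejecting 8. So w(7) = 8. P is now [[2, 6], [3, 7], [4], [5]].
Step i=6: Q has 6 at row 4, column 1; remove 5 from row 4 of P and reverse-bump: 5 enters row 3 and ejects 4; 4 enters row 2 and ejects 3; 3 enters row 1 and ejects 2. So w(6) = 2. P is now [[3, 6], [4, 7], [5]].
Step i=5: Q has 5 at row 2, column 2; remove 7 from row 2 of P and reverse-bump: 7 enters row 1 and ejects 6. So w(5) = 6. P is now [[3, 7], [4], [5]].
Step i=4: Q has 4 at row 1, column 2; remove that cell from P, ejecting 7. So w(4) = 7. P is now [[3], [4], [5]].
Step i=3: Q has 3 at row 3, column 1; remove 5 from row 3 of P and reverse-bump: 5 enters row 2 and ejects 4; 4 enters row 1 and ejects 3. So w(3) = 3. P is now [[4], [5]].
Step i=2: Q has 2 at row 2, column 1; remove 5 from row 2 of P and reverse-bump: 5 enters row 1 and ejects 4. So w(2) = 4. P is now [[5]].
Step i=1: Q has 1 at row 1, column 1; remove that cell from P, ejecting 5. So w(1) = 5. P is now [].

So w = 5 4 3 7 6 2 8 1.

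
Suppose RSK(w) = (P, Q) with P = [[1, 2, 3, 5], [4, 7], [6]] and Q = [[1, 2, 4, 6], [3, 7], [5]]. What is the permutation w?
1 6 2 4 3 7 5

Reverse the RSK construction: for i from n down to 1, find the cell of Q containing i, remove the entry at that cell from P, and reverse-bump it up through P; the value ejected from row 1 is w(i).

Step i=7: Q has 7 at row 2, column 2; remove 7 from row 2 of P and reverse-bump: 7 enters row 1 and ejects 5. So w(7) = 5. P is now [[1, 2, 3, 7], [4], [6]].
Step i=6: Q has 6 at row 1, column 4; remove that cell from P, ejecting 7. So w(6) = 7. P is now [[1, 2, 3], [4], [6]].
Step i=5: Q has 5 at row 3, column 1; remove 6 from row 3 of P and reverse-bump: 6 enters row 2 and ejects 4; 4 enters row 1 and ejects 3. So w(5) = 3. P is now [[1, 2, 4], [6]].
Step i=4: Q has 4 at row 1, column 3; remove that cell from P, ejecting 4. So w(4) = 4. P is now [[1, 2], [6]].
Step i=3: Q has 3 at row 2, column 1; remove 6 from row 2 of P and reverse-bump: 6 enters row 1 and ejects 2. So w(3) = 2. P is now [[1, 6]].
Step i=2: Q has 2 at row 1, column 2; remove that cell from P, ejecting 6. So w(2) = 6. P is now [[1]].
Step i=1: Q has 1 at row 1, column 1; remove that cell from P, ejecting 1. So w(1) = 1. P is now [].

So w = 1 6 2 4 3 7 5.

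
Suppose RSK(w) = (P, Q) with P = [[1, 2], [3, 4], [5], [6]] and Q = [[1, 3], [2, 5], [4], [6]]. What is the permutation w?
6 3 5 1 4 2

Reverse the RSK construction: for i from n down to 1, find the cell of Q containing i, remove the entry at that cell from P, and reverse-bump it up through P; the value ejected from row 1 is w(i).

Step i=6: Q has 6 at row 4, column 1; remove 6 from row 4 of P and reverse-bump: 6 enters row 3 and ejects 5; 5 enters row 2 and ejects 4; 4 enters row 1 and ejects 2. So w(6) = 2. P is now [[1, 4], [3, 5], [6]].
Step i=5: Q has 5 at row 2, column 2; remove 5 from row 2 of P and reverse-bump: 5 enters row 1 and ejects 4. So w(5) = 4. P is now [[1, 5], [3], [6]].
Step i=4: Q has 4 at row 3, column 1; remove 6 from row 3 of P and reverse-bump: 6 enters row 2 and ejects 3; 3 enters row 1 and ejects 1. So w(4) = 1. P is now [[3, 5], [6]].
Step i=3: Q has 3 at row 1, column 2; remove that cell from P, ejecting 5. So w(3) = 5. P is now [[3], [6]].
Step i=2: Q has 2 at row 2, column 1; remove 6 from row 2 of P and reverse-bump: 6 enters row 1 and ejects 3. So w(2) = 3. P is now [[6]].
Step i=1: Q has 1 at row 1, column 1; remove that cell from P, ejecting 6. So w(1) = 6. P is now [].

So w = 6 3 5 1 4 2.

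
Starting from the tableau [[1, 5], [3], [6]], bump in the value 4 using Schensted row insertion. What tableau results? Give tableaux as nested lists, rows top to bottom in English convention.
[[1, 4], [3, 5], [6]]

In row 1, 4 replaces 5 (the leftmost entry greater than 4); 5 is bumped to row 2. 5 is appended to row 2. The new tableau is [[1, 4], [3, 5], [6]].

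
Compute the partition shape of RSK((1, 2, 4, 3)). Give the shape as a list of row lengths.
[3, 1]

Row-insert each entry into an empty tableau.

After inserting 1: P = [[1]].
After inserting 2: P = [[1, 2]].
After inserting 4: P = [[1, 2, 4]].
After inserting 3: P = [[1, 2, 3], [4]].

The final insertion tableau P = [[1, 2, 3], [4]] has shape [3, 1].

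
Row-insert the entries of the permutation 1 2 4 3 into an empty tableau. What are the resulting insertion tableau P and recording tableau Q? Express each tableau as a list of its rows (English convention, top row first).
Insert each entry of the permutation into P by Schensted row insertion, recording in Q the position of each new cell.

Insert 1: appended to row 1. P = [[1]].
Insert 2: appended to row 1. P = [[1, 2]].
Insert 4: appended to row 1. P = [[1, 2, 4]].
Insert 3: 3 bumps 4 from row 1; 4 starts row 2. P = [[1, 2, 3], [4]].

So P = [[1, 2, 3], [4]], Q = [[1, 2, 3], [4]].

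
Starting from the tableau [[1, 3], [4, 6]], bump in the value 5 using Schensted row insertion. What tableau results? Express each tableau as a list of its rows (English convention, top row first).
5 is larger than every entry of row 1, so it is appended to row 1. The new tableau is [[1, 3, 5], [4, 6]].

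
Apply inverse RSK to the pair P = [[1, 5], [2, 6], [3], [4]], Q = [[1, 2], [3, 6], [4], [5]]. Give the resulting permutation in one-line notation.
Reverse the RSK construction: for i from n down to 1, find the cell of Q containing i, remove the entry at that cell from P, and reverse-bump it up through P; the value ejected from row 1 is w(i).

Step i=6: Q has 6 at row 2, column 2; remove 6 from row 2 of P and reverse-bump: 6 enters row 1 and ejects 5. So w(6) = 5. P is now [[1, 6], [2], [3], [4]].
Step i=5: Q has 5 at row 4, column 1; remove 4 from row 4 of P and reverse-bump: 4 enters row 3 and ejects 3; 3 enters row 2 and ejects 2; 2 enters row 1 and ejects 1. So w(5) = 1. P is now [[2, 6], [3], [4]].
Step i=4: Q has 4 at row 3, column 1; remove 4 from row 3 of P and reverse-bump: 4 enters row 2 and ejects 3; 3 enters row 1 and ejects 2. So w(4) = 2. P is now [[3, 6], [4]].
Step i=3: Q has 3 at row 2, column 1; remove 4 from row 2 of P and reverse-bump: 4 enters row 1 and ejects 3. So w(3) = 3. P is now [[4, 6]].
Step i=2: Q has 2 at row 1, column 2; remove that cell from P, ejecting 6. So w(2) = 6. P is now [[4]].
Step i=1: Q has 1 at row 1, column 1; remove that cell from P, ejecting 4. So w(1) = 4. P is now [].

So w = 4 6 3 2 1 5.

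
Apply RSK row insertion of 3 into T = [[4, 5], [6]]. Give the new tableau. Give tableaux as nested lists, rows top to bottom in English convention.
In row 1, 3 replaces 4 (the leftmost entry greater than 3); 4 is bumped to row 2. In row 2, 4 replaces 6 (the leftmost entry greater than 4); 6 is bumped to row 3. 6 starts a new row 3. The new tableau is [[3, 5], [4], [6]].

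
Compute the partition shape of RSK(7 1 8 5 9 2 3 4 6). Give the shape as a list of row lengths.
Row-insert each entry into an empty tableau.

After inserting 7: P = [[7]].
After inserting 1: P = [[1], [7]].
After inserting 8: P = [[1, 8], [7]].
After inserting 5: P = [[1, 5], [7, 8]].
After inserting 9: P = [[1, 5, 9], [7, 8]].
After inserting 2: P = [[1, 2, 9], [5, 8], [7]].
After inserting 3: P = [[1, 2, 3], [5, 8, 9], [7]].
After inserting 4: P = [[1, 2, 3, 4], [5, 8, 9], [7]].
After inserting 6: P = [[1, 2, 3, 4, 6], [5, 8, 9], [7]].

The final insertion tableau P = [[1, 2, 3, 4, 6], [5, 8, 9], [7]] has shape [5, 3, 1].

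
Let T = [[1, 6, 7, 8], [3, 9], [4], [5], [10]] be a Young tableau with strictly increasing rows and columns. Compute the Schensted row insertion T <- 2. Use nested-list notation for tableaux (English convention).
In row 1, 2 replaces 6 (the leftmost entry greater than 2); 6 is bumped to row 2. In row 2, 6 replaces 9 (the leftmost entry greater than 6); 9 is bumped to row 3. 9 is appended to row 3. The new tableau is [[1, 2, 7, 8], [3, 6], [4, 9], [5], [10]].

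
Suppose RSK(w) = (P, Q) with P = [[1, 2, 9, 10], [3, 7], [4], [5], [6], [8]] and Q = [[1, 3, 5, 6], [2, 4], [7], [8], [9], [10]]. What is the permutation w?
Reverse the RSK construction: for i from n down to 1, find the cell of Q containing i, remove the entry at that cell from P, and reverse-bump it up through P; the value ejected from row 1 is w(i).

Step i=10: Q has 10 at row 6, column 1; remove 8 from row 6 of P and reverse-bump: 8 enters row 5 and ejects 6; 6 enters row 4 and ejects 5; 5 enters row 3 and ejects 4; 4 enters row 2 and ejects 3; 3 enters row 1 and ejects 2. So w(10) = 2. P is now [[1, 3, 9, 10], [4, 7], [5], [6], [8]].
Step i=9: Q has 9 at row 5, column 1; remove 8 from row 5 of P and reverse-bump: 8 enters row 4 and ejects 6; 6 enters row 3 and ejects 5; 5 enters row 2 and ejects 4; 4 enters row 1 and ejects 3. So w(9) = 3. P is now [[1, 4, 9, 10], [5, 7], [6], [8]].
Step i=8: Q has 8 at row 4, column 1; remove 8 from row 4 of P and reverse-bump: 8 enters row 3 and ejects 6; 6 enters row 2 and ejects 5; 5 enters row 1 and ejects 4. So w(8) = 4. P is now [[1, 5, 9, 10], [6, 7], [8]].
Step i=7: Q has 7 at row 3, column 1; remove 8 from row 3 of P and reverse-bump: 8 enters row 2 and ejects 7; 7 enters row 1 and ejects 5. So w(7) = 5. P is now [[1, 7, 9, 10], [6, 8]].
Step i=6: Q has 6 at row 1, column 4; remove that cell from P, ejecting 10. So w(6) = 10. P is now [[1, 7, 9], [6, 8]].
Step i=5: Q has 5 at row 1, column 3; remove that cell from P, ejecting 9. So w(5) = 9. P is now [[1, 7], [6, 8]].
Step i=4: Q has 4 at row 2, column 2; remove 8 from row 2 of P and reverse-bump: 8 enters row 1 and ejects 7. So w(4) = 7. P is now [[1, 8], [6]].
Step i=3: Q has 3 at row 1, column 2; remove that cell from P, ejecting 8. So w(3) = 8. P is now [[1], [6]].
Step i=2: Q has 2 at row 2, column 1; remove 6 from row 2 of P and reverse-bump: 6 enters row 1 and ejects 1. So w(2) = 1. P is now [[6]].
Step i=1: Q has 1 at row 1, column 1; remove that cell from P, ejecting 6. So w(1) = 6. P is now [].

So w = 6 1 8 7 9 10 5 4 3 2.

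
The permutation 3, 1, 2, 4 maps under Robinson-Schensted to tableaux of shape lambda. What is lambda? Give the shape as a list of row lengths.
Row-insert each entry into an empty tableau.

After inserting 3: P = [[3]].
After inserting 1: P = [[1], [3]].
After inserting 2: P = [[1, 2], [3]].
After inserting 4: P = [[1, 2, 4], [3]].

The final insertion tableau P = [[1, 2, 4], [3]] has shape [3, 1].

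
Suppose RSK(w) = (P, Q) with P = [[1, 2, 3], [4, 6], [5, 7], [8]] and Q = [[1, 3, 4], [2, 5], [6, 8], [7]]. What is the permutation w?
Reverse the RSK construction: for i from n down to 1, find the cell of Q containing i, remove the entry at that cell from P, and reverse-bump it up through P; the value ejected from row 1 is w(i).

Step i=8: Q has 8 at row 3, column 2; remove 7 from row 3 of P and reverse-bump: 7 enters row 2 and ejects 6; 6 enters row 1 and ejects 3. So w(8) = 3. P is now [[1, 2, 6], [4, 7], [5], [8]].
Step i=7: Q has 7 at row 4, column 1; remove 8 from row 4 of P and reverse-bump: 8 enters row 3 and ejects 5; 5 enters row 2 and ejects 4; 4 enters row 1 and ejects 2. So w(7) = 2. P is now [[1, 4, 6], [5, 7], [8]].
Step i=6: Q has 6 at row 3, column 1; remove 8 from row 3 of P and reverse-bump: 8 enters row 2 and ejects 7; 7 enters row 1 and ejects 6. So w(6) = 6. P is now [[1, 4, 7], [5, 8]].
Step i=5: Q has 5 at row 2, column 2; remove 8 from row 2 of P and reverse-bump: 8 enters row 1 and ejects 7. So w(5) = 7. P is now [[1, 4, 8], [5]].
Step i=4: Q has 4 at row 1, column 3; remove that cell from P, ejecting 8. So w(4) = 8. P is now [[1, 4], [5]].
Step i=3: Q has 3 at row 1, column 2; remove that cell from P, ejecting 4. So w(3) = 4. P is now [[1], [5]].
Step i=2: Q has 2 at row 2, column 1; remove 5 from row 2 of P and reverse-bump: 5 enters row 1 and ejects 1. So w(2) = 1. P is now [[5]].
Step i=1: Q has 1 at row 1, column 1; remove that cell from P, ejecting 5. So w(1) = 5. P is now [].

So w = 5 1 4 8 7 6 2 3.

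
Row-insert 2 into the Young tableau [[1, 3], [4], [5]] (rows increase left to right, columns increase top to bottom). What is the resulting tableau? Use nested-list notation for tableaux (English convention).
[[1, 2], [3], [4], [5]]

In row 1, 2 replaces 3 (the leftmost entry greater than 2); 3 is bumped to row 2. In row 2, 3 replaces 4 (the leftmost entry greater than 3); 4 is bumped to row 3. In row 3, 4 replaces 5 (the leftmost entry greater than 4); 5 is bumped to row 4. 5 starts a new row 4. The new tableau is [[1, 2], [3], [4], [5]].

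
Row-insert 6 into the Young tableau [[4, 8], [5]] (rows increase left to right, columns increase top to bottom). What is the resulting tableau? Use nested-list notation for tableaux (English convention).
In row 1, 6 replaces 8 (the leftmost entry greater than 6); 8 is bumped to row 2. 8 is appended to row 2. The new tableau is [[4, 6], [5, 8]].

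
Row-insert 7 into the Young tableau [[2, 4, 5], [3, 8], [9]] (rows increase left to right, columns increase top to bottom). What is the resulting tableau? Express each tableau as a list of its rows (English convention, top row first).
[[2, 4, 5, 7], [3, 8], [9]]

7 is larger than every entry of row 1, so it is appended to row 1. The new tableau is [[2, 4, 5, 7], [3, 8], [9]].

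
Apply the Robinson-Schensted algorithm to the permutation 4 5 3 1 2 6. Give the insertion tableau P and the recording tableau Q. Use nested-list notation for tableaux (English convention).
Insert each entry of the permutation into P by Schensted row insertion, recording in Q the position of each new cell.

Insert 4: appended to row 1. P = [[4]], Q = [[1]].
Insert 5: appended to row 1. P = [[4, 5]], Q = [[1, 2]].
Insert 3: 3 bumps 4 from row 1; 4 starts row 2. P = [[3, 5], [4]], Q = [[1, 2], [3]].
Insert 1: 1 bumps 3 from row 1; 3 bumps 4 from row 2; 4 starts row 3. P = [[1, 5], [3], [4]], Q = [[1, 2], [3], [4]].
Insert 2: 2 bumps 5 from row 1; 5 appends to row 2. P = [[1, 2], [3, 5], [4]], Q = [[1, 2], [3, 5], [4]].
Insert 6: appended to row 1. P = [[1, 2, 6], [3, 5], [4]], Q = [[1, 2, 6], [3, 5], [4]].

So P = [[1, 2, 6], [3, 5], [4]], Q = [[1, 2, 6], [3, 5], [4]].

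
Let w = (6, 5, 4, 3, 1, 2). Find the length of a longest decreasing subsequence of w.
5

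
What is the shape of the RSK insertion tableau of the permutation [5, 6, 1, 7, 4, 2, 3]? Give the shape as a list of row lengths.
[3, 3, 1]

Row-insert each entry into an empty tableau.

After inserting 5: P = [[5]].
After inserting 6: P = [[5, 6]].
After inserting 1: P = [[1, 6], [5]].
After inserting 7: P = [[1, 6, 7], [5]].
After inserting 4: P = [[1, 4, 7], [5, 6]].
After inserting 2: P = [[1, 2, 7], [4, 6], [5]].
After inserting 3: P = [[1, 2, 3], [4, 6, 7], [5]].

The final insertion tableau P = [[1, 2, 3], [4, 6, 7], [5]] has shape [3, 3, 1].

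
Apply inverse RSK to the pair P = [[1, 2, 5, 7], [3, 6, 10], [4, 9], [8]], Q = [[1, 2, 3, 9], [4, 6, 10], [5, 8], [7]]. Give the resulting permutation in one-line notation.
Reverse the RSK construction: for i from n down to 1, find the cell of Q containing i, remove the entry at that cell from P, and reverse-bump it up through P; the value ejected from row 1 is w(i).

Step i=10: Q has 10 at row 2, column 3; remove 10 from row 2 of P and reverse-bump: 10 enters row 1 and ejects 7. So w(10) = 7. P is now [[1, 2, 5, 10], [3, 6], [4, 9], [8]].
Step i=9: Q has 9 at row 1, column 4; remove that cell from P, ejecting 10. So w(9) = 10. P is now [[1, 2, 5], [3, 6], [4, 9], [8]].
Step i=8: Q has 8 at row 3, column 2; remove 9 from row 3 of P and reverse-bump: 9 enters row 2 and ejects 6; 6 enters row 1 and ejects 5. So w(8) = 5. P is now [[1, 2, 6], [3, 9], [4], [8]].
Step i=7: Q has 7 at row 4, column 1; remove 8 from row 4 of P and reverse-bump: 8 enters row 3 and ejects 4; 4 enters row 2 and ejects 3; 3 enters row 1 and ejects 2. So w(7) = 2. P is now [[1, 3, 6], [4, 9], [8]].
Step i=6: Q has 6 at row 2, column 2; remove 9 from row 2 of P and reverse-bump: 9 enters row 1 and ejects 6. So w(6) = 6. P is now [[1, 3, 9], [4], [8]].
Step i=5: Q has 5 at row 3, column 1; remove 8 from row 3 of P and reverse-bump: 8 enters row 2 and ejects 4; 4 enters row 1 and ejects 3. So w(5) = 3. P is now [[1, 4, 9], [8]].
Step i=4: Q has 4 at row 2, column 1; remove 8 from row 2 of P and reverse-bump: 8 enters row 1 and ejects 4. So w(4) = 4. P is now [[1, 8, 9]].
Step i=3: Q has 3 at row 1, column 3; remove that cell from P, ejecting 9. So w(3) = 9. P is now [[1, 8]].
Step i=2: Q has 2 at row 1, column 2; remove that cell from P, ejecting 8. So w(2) = 8. P is now [[1]].
Step i=1: Q has 1 at row 1, column 1; remove that cell from P, ejecting 1. So w(1) = 1. P is now [].

So w = 1 8 9 4 3 6 2 5 10 7.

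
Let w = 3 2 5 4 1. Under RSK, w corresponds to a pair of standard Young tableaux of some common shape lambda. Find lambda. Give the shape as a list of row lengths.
Row-insert each entry into an empty tableau.

After inserting 3: P = [[3]].
After inserting 2: P = [[2], [3]].
After inserting 5: P = [[2, 5], [3]].
After inserting 4: P = [[2, 4], [3, 5]].
After inserting 1: P = [[1, 4], [2, 5], [3]].

The final insertion tableau P = [[1, 4], [2, 5], [3]] has shape [2, 2, 1].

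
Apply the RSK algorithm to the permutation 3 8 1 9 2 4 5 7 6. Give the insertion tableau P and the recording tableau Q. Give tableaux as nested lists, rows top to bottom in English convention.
P = [[1, 2, 4, 5, 6], [3, 7, 9], [8]], Q = [[1, 2, 4, 7, 8], [3, 5, 6], [9]]

Insert each entry of the permutation into P by Schensted row insertion, recording in Q the position of each new cell.

Insert 3: appended to row 1. P = [[3]].
Insert 8: appended to row 1. P = [[3, 8]].
Insert 1: 1 bumps 3 from row 1; 3 starts row 2. P = [[1, 8], [3]].
Insert 9: appended to row 1. P = [[1, 8, 9], [3]].
Insert 2: 2 bumps 8 from row 1; 8 appends to row 2. P = [[1, 2, 9], [3, 8]].
Insert 4: 4 bumps 9 from row 1; 9 appends to row 2. P = [[1, 2, 4], [3, 8, 9]].
Insert 5: appended to row 1. P = [[1, 2, 4, 5], [3, 8, 9]].
Insert 7: appended to row 1. P = [[1, 2, 4, 5, 7], [3, 8, 9]].
Insert 6: 6 bumps 7 from row 1; 7 bumps 8 from row 2; 8 starts row 3. P = [[1, 2, 4, 5, 6], [3, 7, 9], [8]].

So P = [[1, 2, 4, 5, 6], [3, 7, 9], [8]], Q = [[1, 2, 4, 7, 8], [3, 5, 6], [9]].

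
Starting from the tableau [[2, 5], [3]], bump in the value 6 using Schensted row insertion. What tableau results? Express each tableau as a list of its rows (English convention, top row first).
6 is larger than every entry of row 1, so it is appended to row 1. The new tableau is [[2, 5, 6], [3]].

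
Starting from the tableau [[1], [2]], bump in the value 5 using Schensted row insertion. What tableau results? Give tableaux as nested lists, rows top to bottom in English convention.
[[1, 5], [2]]

5 is larger than every entry of row 1, so it is appended to row 1. The new tableau is [[1, 5], [2]].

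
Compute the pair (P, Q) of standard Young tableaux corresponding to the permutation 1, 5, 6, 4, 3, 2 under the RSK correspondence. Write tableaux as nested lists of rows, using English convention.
P = [[1, 2, 6], [3], [4], [5]], Q = [[1, 2, 3], [4], [5], [6]]

Insert each entry of the permutation into P by Schensted row insertion, recording in Q the position of each new cell.

Insert 1: appended to row 1. P = [[1]].
Insert 5: appended to row 1. P = [[1, 5]].
Insert 6: appended to row 1. P = [[1, 5, 6]].
Insert 4: 4 bumps 5 from row 1; 5 starts row 2. P = [[1, 4, 6], [5]].
Insert 3: 3 bumps 4 from row 1; 4 bumps 5 from row 2; 5 starts row 3. P = [[1, 3, 6], [4], [5]].
Insert 2: 2 bumps 3 from row 1; 3 bumps 4 from row 2; 4 bumps 5 from row 3; 5 starts row 4. P = [[1, 2, 6], [3], [4], [5]].

So P = [[1, 2, 6], [3], [4], [5]], Q = [[1, 2, 3], [4], [5], [6]].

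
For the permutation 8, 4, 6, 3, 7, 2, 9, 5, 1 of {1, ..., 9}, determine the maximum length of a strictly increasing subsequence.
4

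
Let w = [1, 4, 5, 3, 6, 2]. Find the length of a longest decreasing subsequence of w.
3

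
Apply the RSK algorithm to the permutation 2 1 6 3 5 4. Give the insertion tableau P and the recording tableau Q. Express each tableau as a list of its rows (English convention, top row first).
P = [[1, 3, 4], [2, 5], [6]], Q = [[1, 3, 5], [2, 4], [6]]

Insert each entry of the permutation into P by Schensted row insertion, recording in Q the position of each new cell.

After inserting 2: P = [[2]].
After inserting 1: P = [[1], [2]].
After inserting 6: P = [[1, 6], [2]].
After inserting 3: P = [[1, 3], [2, 6]].
After inserting 5: P = [[1, 3, 5], [2, 6]].
After inserting 4: P = [[1, 3, 4], [2, 5], [6]].

So P = [[1, 3, 4], [2, 5], [6]], Q = [[1, 3, 5], [2, 4], [6]].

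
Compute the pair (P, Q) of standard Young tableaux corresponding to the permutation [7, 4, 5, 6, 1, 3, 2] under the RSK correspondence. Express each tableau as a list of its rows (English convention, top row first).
Insert each entry of the permutation into P by Schensted row insertion, recording in Q the position of each new cell.

Insert 7: appended to row 1. P = [[7]].
Insert 4: 4 bumps 7 from row 1; 7 starts row 2. P = [[4], [7]].
Insert 5: appended to row 1. P = [[4, 5], [7]].
Insert 6: appended to row 1. P = [[4, 5, 6], [7]].
Insert 1: 1 bumps 4 from row 1; 4 bumps 7 from row 2; 7 starts row 3. P = [[1, 5, 6], [4], [7]].
Insert 3: 3 bumps 5 from row 1; 5 appends to row 2. P = [[1, 3, 6], [4, 5], [7]].
Insert 2: 2 bumps 3 from row 1; 3 bumps 4 from row 2; 4 bumps 7 from row 3; 7 starts row 4. P = [[1, 2, 6], [3, 5], [4], [7]].

So P = [[1, 2, 6], [3, 5], [4], [7]], Q = [[1, 3, 4], [2, 6], [5], [7]].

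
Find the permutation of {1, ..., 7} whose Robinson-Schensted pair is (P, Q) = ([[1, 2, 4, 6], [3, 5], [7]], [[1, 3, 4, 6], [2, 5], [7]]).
3 1 2 7 5 6 4

Reverse the RSK construction: for i from n down to 1, find the cell of Q containing i, remove the entry at that cell from P, and reverse-bump it up through P; the value ejected from row 1 is w(i).

Step i=7: Q has 7 at row 3, column 1; remove 7 from row 3 of P and reverse-bump: 7 enters row 2 and ejects 5; 5 enters row 1 and ejects 4. So w(7) = 4. P is now [[1, 2, 5, 6], [3, 7]].
Step i=6: Q has 6 at row 1, column 4; remove that cell from P, ejecting 6. So w(6) = 6. P is now [[1, 2, 5], [3, 7]].
Step i=5: Q has 5 at row 2, column 2; remove 7 from row 2 of P and reverse-bump: 7 enters row 1 and ejects 5. So w(5) = 5. P is now [[1, 2, 7], [3]].
Step i=4: Q has 4 at row 1, column 3; remove that cell from P, ejecting 7. So w(4) = 7. P is now [[1, 2], [3]].
Step i=3: Q has 3 at row 1, column 2; remove that cell from P, ejecting 2. So w(3) = 2. P is now [[1], [3]].
Step i=2: Q has 2 at row 2, column 1; remove 3 from row 2 of P and reverse-bump: 3 enters row 1 and ejects 1. So w(2) = 1. P is now [[3]].
Step i=1: Q has 1 at row 1, column 1; remove that cell from P, ejecting 3. So w(1) = 3. P is now [].

So w = 3 1 2 7 5 6 4.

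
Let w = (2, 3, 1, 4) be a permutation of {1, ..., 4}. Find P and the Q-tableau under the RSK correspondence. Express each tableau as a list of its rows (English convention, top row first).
Insert each entry of the permutation into P by Schensted row insertion, recording in Q the position of each new cell.

Insert 2: appended to row 1. P = [[2]], Q = [[1]].
Insert 3: appended to row 1. P = [[2, 3]], Q = [[1, 2]].
Insert 1: 1 bumps 2 from row 1; 2 starts row 2. P = [[1, 3], [2]], Q = [[1, 2], [3]].
Insert 4: appended to row 1. P = [[1, 3, 4], [2]], Q = [[1, 2, 4], [3]].

So P = [[1, 3, 4], [2]], Q = [[1, 2, 4], [3]].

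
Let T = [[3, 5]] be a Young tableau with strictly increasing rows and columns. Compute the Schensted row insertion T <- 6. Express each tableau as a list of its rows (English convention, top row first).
[[3, 5, 6]]

6 is larger than every entry of row 1, so it is appended to row 1. The new tableau is [[3, 5, 6]].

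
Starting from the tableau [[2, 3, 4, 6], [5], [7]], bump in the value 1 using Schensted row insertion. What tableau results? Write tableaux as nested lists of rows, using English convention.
[[1, 3, 4, 6], [2], [5], [7]]

In row 1, 1 replaces 2 (the leftmost entry greater than 1); 2 is bumped to row 2. In row 2, 2 replaces 5 (the leftmost entry greater than 2); 5 is bumped to row 3. In row 3, 5 replaces 7 (the leftmost entry greater than 5); 7 is bumped to row 4. 7 starts a new row 4. The new tableau is [[1, 3, 4, 6], [2], [5], [7]].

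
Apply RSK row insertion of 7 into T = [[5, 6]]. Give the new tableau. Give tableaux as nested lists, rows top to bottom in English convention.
[[5, 6, 7]]

7 is larger than every entry of row 1, so it is appended to row 1. The new tableau is [[5, 6, 7]].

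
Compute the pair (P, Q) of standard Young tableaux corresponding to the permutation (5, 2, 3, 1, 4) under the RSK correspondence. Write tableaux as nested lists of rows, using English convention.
P = [[1, 3, 4], [2], [5]], Q = [[1, 3, 5], [2], [4]]

Insert each entry of the permutation into P by Schensted row insertion, recording in Q the position of each new cell.

Insert 5: appended to row 1. P = [[5]].
Insert 2: 2 bumps 5 from row 1; 5 starts row 2. P = [[2], [5]].
Insert 3: appended to row 1. P = [[2, 3], [5]].
Insert 1: 1 bumps 2 from row 1; 2 bumps 5 from row 2; 5 starts row 3. P = [[1, 3], [2], [5]].
Insert 4: appended to row 1. P = [[1, 3, 4], [2], [5]].

So P = [[1, 3, 4], [2], [5]], Q = [[1, 3, 5], [2], [4]].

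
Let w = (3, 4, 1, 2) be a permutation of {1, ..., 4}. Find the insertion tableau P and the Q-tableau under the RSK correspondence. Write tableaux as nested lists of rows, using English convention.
Insert each entry of the permutation into P by Schensted row insertion, recording in Q the position of each new cell.

After inserting 3: P = [[3]].
After inserting 4: P = [[3, 4]].
After inserting 1: P = [[1, 4], [3]].
After inserting 2: P = [[1, 2], [3, 4]].

So P = [[1, 2], [3, 4]], Q = [[1, 2], [3, 4]].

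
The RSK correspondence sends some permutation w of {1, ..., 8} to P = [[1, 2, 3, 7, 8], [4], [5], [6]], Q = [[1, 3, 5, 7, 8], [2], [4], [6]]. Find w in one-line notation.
Reverse the RSK construction: for i from n down to 1, find the cell of Q containing i, remove the entry at that cell from P, and reverse-bump it up through P; the value ejected from row 1 is w(i).

Step i=8: Q has 8 at row 1, column 5; remove that cell from P, ejecting 8. So w(8) = 8. P is now [[1, 2, 3, 7], [4], [5], [6]].
Step i=7: Q has 7 at row 1, column 4; remove that cell from P, ejecting 7. So w(7) = 7. P is now [[1, 2, 3], [4], [5], [6]].
Step i=6: Q has 6 at row 4, column 1; remove 6 from row 4 of P and reverse-bump: 6 enters row 3 and ejects 5; 5 enters row 2 and ejects 4; 4 enters row 1 and ejects 3. So w(6) = 3. P is now [[1, 2, 4], [5], [6]].
Step i=5: Q has 5 at row 1, column 3; remove that cell from P, ejecting 4. So w(5) = 4. P is now [[1, 2], [5], [6]].
Step i=4: Q has 4 at row 3, column 1; remove 6 from row 3 of P and reverse-bump: 6 enters row 2 and ejects 5; 5 enters row 1 and ejects 2. So w(4) = 2. P is now [[1, 5], [6]].
Step i=3: Q has 3 at row 1, column 2; remove that cell from P, ejecting 5. So w(3) = 5. P is now [[1], [6]].
Step i=2: Q has 2 at row 2, column 1; remove 6 from row 2 of P and reverse-bump: 6 enters row 1 and ejects 1. So w(2) = 1. P is now [[6]].
Step i=1: Q has 1 at row 1, column 1; remove that cell from P, ejecting 6. So w(1) = 6. P is now [].

So w = 6 1 5 2 4 3 7 8.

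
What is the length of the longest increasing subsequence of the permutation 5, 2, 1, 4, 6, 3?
3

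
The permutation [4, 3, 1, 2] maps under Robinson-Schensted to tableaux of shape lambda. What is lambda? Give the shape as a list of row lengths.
[2, 1, 1]

Row-insert each entry into an empty tableau.

After inserting 4: P = [[4]].
After inserting 3: P = [[3], [4]].
After inserting 1: P = [[1], [3], [4]].
After inserting 2: P = [[1, 2], [3], [4]].

The final insertion tableau P = [[1, 2], [3], [4]] has shape [2, 1, 1].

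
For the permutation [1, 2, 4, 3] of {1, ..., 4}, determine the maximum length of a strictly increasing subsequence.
3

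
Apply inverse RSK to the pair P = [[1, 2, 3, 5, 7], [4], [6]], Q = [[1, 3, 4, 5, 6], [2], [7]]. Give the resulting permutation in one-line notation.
Reverse the RSK construction: for i from n down to 1, find the cell of Q containing i, remove the entry at that cell from P, and reverse-bump it up through P; the value ejected from row 1 is w(i).

Step i=7: Q has 7 at row 3, column 1; remove 6 from row 3 of P and reverse-bump: 6 enters row 2 and ejects 4; 4 enters row 1 and ejects 3. So w(7) = 3. P is now [[1, 2, 4, 5, 7], [6]].
Step i=6: Q has 6 at row 1, column 5; remove that cell from P, ejecting 7. So w(6) = 7. P is now [[1, 2, 4, 5], [6]].
Step i=5: Q has 5 at row 1, column 4; remove that cell from P, ejecting 5. So w(5) = 5. P is now [[1, 2, 4], [6]].
Step i=4: Q has 4 at row 1, column 3; remove that cell from P, ejecting 4. So w(4) = 4. P is now [[1, 2], [6]].
Step i=3: Q has 3 at row 1, column 2; remove that cell from P, ejecting 2. So w(3) = 2. P is now [[1], [6]].
Step i=2: Q has 2 at row 2, column 1; remove 6 from row 2 of P and reverse-bump: 6 enters row 1 and ejects 1. So w(2) = 1. P is now [[6]].
Step i=1: Q has 1 at row 1, column 1; remove that cell from P, ejecting 6. So w(1) = 6. P is now [].

So w = 6 1 2 4 5 7 3.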